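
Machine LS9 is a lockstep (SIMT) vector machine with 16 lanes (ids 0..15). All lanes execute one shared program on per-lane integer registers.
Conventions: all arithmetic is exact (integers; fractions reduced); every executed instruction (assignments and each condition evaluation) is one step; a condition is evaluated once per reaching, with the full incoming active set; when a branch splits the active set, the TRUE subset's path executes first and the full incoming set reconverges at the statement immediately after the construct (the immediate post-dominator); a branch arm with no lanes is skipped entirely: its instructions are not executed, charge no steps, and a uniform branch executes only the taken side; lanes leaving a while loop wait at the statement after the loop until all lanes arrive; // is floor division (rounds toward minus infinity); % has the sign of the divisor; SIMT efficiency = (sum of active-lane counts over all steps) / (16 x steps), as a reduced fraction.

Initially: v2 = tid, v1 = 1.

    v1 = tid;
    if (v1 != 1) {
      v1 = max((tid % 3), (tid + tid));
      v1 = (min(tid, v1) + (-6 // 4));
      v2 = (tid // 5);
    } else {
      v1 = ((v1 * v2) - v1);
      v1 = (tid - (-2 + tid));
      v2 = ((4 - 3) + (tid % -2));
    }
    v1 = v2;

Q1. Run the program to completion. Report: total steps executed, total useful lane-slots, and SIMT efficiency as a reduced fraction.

Answer: 9 steps, 96 useful, 2/3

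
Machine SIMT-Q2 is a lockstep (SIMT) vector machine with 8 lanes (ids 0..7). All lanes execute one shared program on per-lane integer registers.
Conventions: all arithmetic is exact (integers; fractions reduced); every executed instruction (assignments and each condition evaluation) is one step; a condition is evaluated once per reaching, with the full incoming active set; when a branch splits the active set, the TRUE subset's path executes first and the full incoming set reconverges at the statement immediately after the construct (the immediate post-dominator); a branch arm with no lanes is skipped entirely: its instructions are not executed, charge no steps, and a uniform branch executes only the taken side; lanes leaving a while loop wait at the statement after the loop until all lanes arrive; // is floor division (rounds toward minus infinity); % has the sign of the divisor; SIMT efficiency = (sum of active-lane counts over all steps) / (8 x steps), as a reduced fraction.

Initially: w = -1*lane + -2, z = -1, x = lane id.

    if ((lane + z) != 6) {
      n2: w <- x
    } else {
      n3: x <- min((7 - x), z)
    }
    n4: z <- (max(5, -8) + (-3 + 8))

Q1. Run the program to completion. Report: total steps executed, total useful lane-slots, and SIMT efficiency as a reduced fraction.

Answer: 4 steps, 24 useful, 3/4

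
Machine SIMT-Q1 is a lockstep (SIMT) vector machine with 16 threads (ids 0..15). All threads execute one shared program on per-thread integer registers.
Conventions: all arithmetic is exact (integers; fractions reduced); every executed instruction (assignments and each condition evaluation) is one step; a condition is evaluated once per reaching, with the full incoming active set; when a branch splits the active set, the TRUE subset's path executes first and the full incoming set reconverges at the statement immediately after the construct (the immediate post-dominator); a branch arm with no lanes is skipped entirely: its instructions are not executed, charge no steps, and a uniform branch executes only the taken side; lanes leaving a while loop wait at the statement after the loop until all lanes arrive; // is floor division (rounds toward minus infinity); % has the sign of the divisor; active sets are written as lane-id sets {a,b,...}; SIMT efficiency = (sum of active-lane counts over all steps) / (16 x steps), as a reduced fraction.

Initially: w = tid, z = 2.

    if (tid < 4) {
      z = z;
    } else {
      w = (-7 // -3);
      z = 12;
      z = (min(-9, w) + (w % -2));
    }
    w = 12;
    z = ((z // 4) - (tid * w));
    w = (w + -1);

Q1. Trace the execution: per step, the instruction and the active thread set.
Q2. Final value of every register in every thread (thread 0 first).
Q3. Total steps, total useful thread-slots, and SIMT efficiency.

step 0: eval (tid < 4)               {0,1,2,3,4,5,6,7,8,9,10,11,12,13,14,15}
step 1: z <- z                       {0,1,2,3}
step 2: w <- (-7 // -3)              {4,5,6,7,8,9,10,11,12,13,14,15}
step 3: z <- 12                      {4,5,6,7,8,9,10,11,12,13,14,15}
step 4: z <- (min(-9, w) + (w % -2)) {4,5,6,7,8,9,10,11,12,13,14,15}
step 5: w <- 12                      {0,1,2,3,4,5,6,7,8,9,10,11,12,13,14,15}
step 6: z <- ((z // 4) - (tid * w))  {0,1,2,3,4,5,6,7,8,9,10,11,12,13,14,15}
step 7: w <- (w + -1)                {0,1,2,3,4,5,6,7,8,9,10,11,12,13,14,15}

Answer: 8 steps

w: 11,11,11,11,11,11,11,11,11,11,11,11,11,11,11,11
z: 0,-12,-24,-36,-51,-63,-75,-87,-99,-111,-123,-135,-147,-159,-171,-183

steps = 8; useful = 104; efficiency = 104/128 = 13/16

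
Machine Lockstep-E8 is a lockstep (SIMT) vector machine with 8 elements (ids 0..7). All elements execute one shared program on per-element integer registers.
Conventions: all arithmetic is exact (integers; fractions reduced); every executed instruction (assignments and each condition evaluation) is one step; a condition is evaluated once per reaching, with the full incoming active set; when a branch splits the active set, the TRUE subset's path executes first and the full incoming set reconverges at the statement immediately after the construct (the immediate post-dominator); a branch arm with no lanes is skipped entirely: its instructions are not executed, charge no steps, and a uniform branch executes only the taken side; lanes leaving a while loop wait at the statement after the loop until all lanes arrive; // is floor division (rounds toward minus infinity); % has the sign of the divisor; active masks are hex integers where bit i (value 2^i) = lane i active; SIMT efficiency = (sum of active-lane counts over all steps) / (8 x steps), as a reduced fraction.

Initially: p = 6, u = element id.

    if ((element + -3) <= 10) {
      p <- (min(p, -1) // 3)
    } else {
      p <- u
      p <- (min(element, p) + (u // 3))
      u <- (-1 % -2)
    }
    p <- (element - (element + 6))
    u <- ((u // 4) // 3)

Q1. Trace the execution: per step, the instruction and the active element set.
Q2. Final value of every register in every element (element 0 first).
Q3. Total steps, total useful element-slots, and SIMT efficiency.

step 0: eval ((element + -3) <= 10)  0xff
step 1: p <- (min(p, -1) // 3)       0xff
step 2: p <- (element - (element + 6)) 0xff
step 3: u <- ((u // 4) // 3)         0xff

Answer: 4 steps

p: -6,-6,-6,-6,-6,-6,-6,-6
u: 0,0,0,0,0,0,0,0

steps = 4; useful = 32; efficiency = 32/32 = 1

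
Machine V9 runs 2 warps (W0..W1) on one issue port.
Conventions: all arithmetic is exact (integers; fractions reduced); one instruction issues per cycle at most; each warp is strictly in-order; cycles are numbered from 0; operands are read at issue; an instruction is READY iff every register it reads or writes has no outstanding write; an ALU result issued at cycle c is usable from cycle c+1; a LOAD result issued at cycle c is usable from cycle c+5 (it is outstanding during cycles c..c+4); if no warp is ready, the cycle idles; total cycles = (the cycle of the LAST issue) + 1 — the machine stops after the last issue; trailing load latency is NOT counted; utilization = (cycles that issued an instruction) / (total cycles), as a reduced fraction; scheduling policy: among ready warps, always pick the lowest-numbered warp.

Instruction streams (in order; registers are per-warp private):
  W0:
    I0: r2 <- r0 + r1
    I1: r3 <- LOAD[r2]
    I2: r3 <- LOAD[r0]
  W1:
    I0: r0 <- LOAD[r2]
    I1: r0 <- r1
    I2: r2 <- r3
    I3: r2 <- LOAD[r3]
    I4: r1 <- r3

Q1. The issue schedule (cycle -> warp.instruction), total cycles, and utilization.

cycle 0: W0.I0
cycle 1: W0.I1
cycle 2: W1.I0
cycle 3: idle
cycle 4: idle
cycle 5: idle
cycle 6: W0.I2
cycle 7: W1.I1
cycle 8: W1.I2
cycle 9: W1.I3
cycle 10: W1.I4

Answer: 11 cycles, utilization 8/11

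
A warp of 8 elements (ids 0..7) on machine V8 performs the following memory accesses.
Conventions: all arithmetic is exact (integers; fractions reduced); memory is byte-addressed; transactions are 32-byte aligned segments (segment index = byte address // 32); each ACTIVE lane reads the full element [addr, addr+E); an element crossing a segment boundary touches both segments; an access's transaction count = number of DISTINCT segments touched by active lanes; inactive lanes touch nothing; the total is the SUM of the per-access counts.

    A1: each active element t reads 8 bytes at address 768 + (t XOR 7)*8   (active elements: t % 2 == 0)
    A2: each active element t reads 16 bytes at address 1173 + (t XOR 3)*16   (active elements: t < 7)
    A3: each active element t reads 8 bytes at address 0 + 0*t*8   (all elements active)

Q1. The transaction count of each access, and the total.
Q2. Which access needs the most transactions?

A1: 2 transactions
A2: 5 transactions
A3: 1 transaction

Answer: 2,5,1; total 8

Answer: A2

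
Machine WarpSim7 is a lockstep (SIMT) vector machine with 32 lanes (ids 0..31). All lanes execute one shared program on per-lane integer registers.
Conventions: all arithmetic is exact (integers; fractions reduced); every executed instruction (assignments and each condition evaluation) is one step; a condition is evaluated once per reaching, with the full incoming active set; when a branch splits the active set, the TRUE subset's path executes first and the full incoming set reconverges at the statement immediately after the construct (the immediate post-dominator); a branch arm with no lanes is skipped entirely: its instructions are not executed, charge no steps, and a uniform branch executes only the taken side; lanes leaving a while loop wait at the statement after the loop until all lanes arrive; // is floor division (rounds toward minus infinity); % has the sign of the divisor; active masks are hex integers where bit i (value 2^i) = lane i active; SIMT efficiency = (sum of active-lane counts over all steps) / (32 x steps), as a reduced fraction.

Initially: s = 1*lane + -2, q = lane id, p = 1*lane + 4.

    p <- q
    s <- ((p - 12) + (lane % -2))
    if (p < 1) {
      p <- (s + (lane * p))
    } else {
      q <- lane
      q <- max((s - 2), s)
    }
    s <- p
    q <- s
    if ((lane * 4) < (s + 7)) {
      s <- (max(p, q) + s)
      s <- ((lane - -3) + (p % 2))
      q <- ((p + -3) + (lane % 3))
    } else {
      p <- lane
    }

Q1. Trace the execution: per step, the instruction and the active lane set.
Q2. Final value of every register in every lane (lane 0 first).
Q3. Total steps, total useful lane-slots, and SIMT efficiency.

step 0: p <- q                       0xffffffff
step 1: s <- ((p - 12) + (lane % -2)) 0xffffffff
step 2: eval (p < 1)                 0xffffffff
step 3: p <- (s + (lane * p))        0x00000001
step 4: q <- lane                    0xfffffffe
step 5: q <- max((s - 2), s)         0xfffffffe
step 6: s <- p                       0xffffffff
step 7: q <- s                       0xffffffff
step 8: eval ((lane * 4) < (s + 7))  0xffffffff
step 9: s <- (max(p, q) + s)         0x00000006
step 10: s <- ((lane - -3) + (p % 2)) 0x00000006
step 11: q <- ((p + -3) + (lane % 3)) 0x00000006
step 12: p <- lane                    0xfffffff9

Answer: 13 steps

s: -12,5,5,3,4,5,6,7,8,9,10,11,12,13,14,15,16,17,18,19,20,21,22,23,24,25,26,27,28,29,30,31
q: -12,-1,1,3,4,5,6,7,8,9,10,11,12,13,14,15,16,17,18,19,20,21,22,23,24,25,26,27,28,29,30,31
p: 0,1,2,3,4,5,6,7,8,9,10,11,12,13,14,15,16,17,18,19,20,21,22,23,24,25,26,27,28,29,30,31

steps = 13; useful = 291; efficiency = 291/416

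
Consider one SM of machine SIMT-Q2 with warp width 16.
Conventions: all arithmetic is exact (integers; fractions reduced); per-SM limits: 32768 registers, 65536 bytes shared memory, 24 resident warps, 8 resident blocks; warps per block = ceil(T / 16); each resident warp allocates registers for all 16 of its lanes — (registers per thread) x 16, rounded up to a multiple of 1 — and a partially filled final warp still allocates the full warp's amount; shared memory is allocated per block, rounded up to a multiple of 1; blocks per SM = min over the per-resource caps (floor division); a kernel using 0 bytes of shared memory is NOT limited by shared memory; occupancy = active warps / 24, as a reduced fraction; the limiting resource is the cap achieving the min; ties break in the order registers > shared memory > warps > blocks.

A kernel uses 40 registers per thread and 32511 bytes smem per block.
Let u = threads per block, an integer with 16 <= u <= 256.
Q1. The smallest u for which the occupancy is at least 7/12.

Answer: u = 97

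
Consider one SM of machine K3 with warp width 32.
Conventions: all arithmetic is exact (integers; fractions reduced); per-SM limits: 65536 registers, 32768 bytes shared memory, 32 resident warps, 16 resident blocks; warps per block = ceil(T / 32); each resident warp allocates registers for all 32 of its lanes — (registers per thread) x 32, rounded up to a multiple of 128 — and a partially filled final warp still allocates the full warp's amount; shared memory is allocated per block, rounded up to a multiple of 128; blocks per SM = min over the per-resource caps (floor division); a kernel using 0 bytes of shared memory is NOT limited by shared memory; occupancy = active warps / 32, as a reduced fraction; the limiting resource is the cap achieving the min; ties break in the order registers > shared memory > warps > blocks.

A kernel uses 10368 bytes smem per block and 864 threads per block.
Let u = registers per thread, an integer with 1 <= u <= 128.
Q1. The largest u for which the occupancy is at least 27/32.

Answer: u = 72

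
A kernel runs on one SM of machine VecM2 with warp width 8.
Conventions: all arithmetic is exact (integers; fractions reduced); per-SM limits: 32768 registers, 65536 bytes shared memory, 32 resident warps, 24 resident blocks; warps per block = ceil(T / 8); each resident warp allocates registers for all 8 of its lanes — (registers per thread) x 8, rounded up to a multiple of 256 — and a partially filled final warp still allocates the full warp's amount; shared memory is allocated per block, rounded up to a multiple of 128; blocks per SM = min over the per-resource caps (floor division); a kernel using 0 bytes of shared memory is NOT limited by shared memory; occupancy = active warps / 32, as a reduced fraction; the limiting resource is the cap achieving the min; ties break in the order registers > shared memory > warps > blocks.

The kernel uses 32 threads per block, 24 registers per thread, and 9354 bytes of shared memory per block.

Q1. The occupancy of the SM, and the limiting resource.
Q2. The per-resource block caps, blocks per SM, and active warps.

Answer: occupancy 3/4, limited by shared memory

registers: 32 blocks
shared memory: 6 blocks
warps: 8 blocks
blocks: 24 blocks

Answer: 6 blocks, 24 active warps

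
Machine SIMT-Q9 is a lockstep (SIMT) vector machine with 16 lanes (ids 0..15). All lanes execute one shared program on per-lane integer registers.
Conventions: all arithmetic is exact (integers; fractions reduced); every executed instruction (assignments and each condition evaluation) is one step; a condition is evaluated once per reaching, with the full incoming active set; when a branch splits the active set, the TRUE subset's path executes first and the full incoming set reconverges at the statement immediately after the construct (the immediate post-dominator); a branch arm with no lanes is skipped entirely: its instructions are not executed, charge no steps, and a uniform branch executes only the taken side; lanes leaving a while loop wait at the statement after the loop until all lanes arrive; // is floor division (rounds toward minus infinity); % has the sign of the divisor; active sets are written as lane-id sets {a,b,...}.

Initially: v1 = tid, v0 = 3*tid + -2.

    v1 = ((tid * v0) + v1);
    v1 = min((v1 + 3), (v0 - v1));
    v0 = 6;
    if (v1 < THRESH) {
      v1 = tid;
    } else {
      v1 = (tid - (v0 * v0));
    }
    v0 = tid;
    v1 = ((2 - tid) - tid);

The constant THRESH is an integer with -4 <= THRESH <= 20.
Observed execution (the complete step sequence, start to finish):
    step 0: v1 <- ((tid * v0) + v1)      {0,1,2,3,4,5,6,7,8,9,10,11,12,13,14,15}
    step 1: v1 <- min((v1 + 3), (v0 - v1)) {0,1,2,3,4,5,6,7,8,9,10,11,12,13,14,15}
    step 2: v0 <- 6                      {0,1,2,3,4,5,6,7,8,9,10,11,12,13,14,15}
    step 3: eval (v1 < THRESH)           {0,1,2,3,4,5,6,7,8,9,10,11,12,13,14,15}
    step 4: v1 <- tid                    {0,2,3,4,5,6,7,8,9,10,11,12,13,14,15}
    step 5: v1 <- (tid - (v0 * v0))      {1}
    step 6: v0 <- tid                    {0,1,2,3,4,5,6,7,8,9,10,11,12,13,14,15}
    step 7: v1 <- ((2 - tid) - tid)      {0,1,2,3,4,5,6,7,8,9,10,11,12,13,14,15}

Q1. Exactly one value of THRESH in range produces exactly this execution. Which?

Answer: THRESH = -1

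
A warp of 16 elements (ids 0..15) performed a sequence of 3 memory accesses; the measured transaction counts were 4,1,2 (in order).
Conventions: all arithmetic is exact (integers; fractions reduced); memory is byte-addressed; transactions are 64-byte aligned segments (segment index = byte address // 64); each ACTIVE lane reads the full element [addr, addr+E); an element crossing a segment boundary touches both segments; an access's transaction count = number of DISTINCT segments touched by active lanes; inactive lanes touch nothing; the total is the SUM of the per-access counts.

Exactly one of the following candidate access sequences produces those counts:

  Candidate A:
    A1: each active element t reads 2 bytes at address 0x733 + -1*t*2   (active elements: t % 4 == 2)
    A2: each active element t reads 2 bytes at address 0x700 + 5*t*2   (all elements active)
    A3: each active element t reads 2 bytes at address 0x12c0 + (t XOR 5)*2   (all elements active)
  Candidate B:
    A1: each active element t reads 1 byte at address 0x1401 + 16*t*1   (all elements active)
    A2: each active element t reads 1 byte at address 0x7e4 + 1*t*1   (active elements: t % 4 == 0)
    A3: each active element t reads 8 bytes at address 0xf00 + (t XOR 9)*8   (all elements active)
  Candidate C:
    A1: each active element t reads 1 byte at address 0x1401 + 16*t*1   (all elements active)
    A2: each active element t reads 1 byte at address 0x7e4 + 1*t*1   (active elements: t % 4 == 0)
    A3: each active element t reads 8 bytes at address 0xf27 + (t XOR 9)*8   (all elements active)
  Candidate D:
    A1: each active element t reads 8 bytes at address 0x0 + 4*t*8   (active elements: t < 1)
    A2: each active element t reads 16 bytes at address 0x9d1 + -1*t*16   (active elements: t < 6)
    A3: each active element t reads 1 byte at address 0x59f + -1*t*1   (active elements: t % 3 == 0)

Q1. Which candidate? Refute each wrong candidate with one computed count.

A: A1 gives 1 transaction, not 4
C: A3 gives 3 transactions, not 2
D: A1 gives 1 transaction, not 4
B: all counts match (4,1,2)

Answer: B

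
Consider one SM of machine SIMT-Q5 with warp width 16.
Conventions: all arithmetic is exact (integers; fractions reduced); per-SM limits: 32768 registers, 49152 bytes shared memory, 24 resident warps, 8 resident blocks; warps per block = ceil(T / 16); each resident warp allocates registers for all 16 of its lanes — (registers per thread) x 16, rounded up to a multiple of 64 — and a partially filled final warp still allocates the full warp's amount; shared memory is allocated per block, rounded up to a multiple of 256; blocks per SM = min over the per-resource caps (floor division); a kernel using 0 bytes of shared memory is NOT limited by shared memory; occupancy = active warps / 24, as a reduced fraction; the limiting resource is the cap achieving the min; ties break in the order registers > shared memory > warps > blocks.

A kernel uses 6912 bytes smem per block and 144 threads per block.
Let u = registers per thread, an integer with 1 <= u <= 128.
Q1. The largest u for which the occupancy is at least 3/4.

Answer: u = 112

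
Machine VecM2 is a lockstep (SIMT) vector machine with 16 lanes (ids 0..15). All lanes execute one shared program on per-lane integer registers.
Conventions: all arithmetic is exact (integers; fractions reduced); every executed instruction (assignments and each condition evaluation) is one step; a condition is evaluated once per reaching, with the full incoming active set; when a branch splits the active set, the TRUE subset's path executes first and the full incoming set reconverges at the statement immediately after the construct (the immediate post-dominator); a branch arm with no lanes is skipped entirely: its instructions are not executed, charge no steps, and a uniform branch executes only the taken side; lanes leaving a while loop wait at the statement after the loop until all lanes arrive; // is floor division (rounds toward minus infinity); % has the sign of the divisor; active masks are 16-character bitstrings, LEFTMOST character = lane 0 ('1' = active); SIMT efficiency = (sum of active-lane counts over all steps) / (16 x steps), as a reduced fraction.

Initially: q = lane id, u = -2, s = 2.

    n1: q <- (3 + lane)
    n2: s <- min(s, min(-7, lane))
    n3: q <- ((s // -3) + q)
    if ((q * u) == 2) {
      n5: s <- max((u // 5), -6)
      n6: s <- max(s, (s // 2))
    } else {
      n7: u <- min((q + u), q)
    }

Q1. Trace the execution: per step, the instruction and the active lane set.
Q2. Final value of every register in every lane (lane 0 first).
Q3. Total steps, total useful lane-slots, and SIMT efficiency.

step 0: q <- (3 + lane)              1111111111111111
step 1: s <- min(s, min(-7, lane))   1111111111111111
step 2: q <- ((s // -3) + q)         1111111111111111
step 3: eval ((q * u) == 2)          1111111111111111
step 4: u <- min((q + u), q)         1111111111111111

Answer: 5 steps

q: 5,6,7,8,9,10,11,12,13,14,15,16,17,18,19,20
u: 3,4,5,6,7,8,9,10,11,12,13,14,15,16,17,18
s: -7,-7,-7,-7,-7,-7,-7,-7,-7,-7,-7,-7,-7,-7,-7,-7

steps = 5; useful = 80; efficiency = 80/80 = 1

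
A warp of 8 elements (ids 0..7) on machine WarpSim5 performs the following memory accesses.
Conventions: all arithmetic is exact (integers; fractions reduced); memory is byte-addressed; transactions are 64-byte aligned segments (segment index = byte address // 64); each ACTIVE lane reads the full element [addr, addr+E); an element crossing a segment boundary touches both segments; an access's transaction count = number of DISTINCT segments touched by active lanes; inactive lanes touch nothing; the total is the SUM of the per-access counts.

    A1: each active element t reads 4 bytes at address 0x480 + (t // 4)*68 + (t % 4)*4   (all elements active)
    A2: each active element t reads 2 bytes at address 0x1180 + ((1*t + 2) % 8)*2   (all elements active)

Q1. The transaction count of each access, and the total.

A1: 2 transactions
A2: 1 transaction

Answer: 2,1; total 3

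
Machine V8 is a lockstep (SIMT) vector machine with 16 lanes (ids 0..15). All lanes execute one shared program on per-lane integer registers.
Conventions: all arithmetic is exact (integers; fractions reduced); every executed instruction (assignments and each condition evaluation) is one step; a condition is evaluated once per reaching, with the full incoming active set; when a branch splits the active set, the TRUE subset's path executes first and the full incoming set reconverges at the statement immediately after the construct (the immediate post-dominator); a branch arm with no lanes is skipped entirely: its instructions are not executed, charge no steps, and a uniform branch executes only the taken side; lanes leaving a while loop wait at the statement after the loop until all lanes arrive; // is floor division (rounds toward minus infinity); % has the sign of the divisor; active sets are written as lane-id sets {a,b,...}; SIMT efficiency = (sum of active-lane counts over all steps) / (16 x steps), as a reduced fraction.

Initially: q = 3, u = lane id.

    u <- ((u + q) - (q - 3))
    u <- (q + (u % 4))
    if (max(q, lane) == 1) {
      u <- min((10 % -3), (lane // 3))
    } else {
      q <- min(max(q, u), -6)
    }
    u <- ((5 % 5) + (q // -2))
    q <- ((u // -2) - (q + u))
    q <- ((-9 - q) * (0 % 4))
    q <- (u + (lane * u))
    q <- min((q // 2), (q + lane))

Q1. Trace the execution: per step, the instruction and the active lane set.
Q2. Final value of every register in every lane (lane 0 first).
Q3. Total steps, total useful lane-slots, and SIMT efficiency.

step 0: u <- ((u + q) - (q - 3))     {0,1,2,3,4,5,6,7,8,9,10,11,12,13,14,15}
step 1: u <- (q + (u % 4))           {0,1,2,3,4,5,6,7,8,9,10,11,12,13,14,15}
step 2: eval (max(q, lane) == 1)     {0,1,2,3,4,5,6,7,8,9,10,11,12,13,14,15}
step 3: q <- min(max(q, u), -6)      {0,1,2,3,4,5,6,7,8,9,10,11,12,13,14,15}
step 4: u <- ((5 % 5) + (q // -2))   {0,1,2,3,4,5,6,7,8,9,10,11,12,13,14,15}
step 5: q <- ((u // -2) - (q + u))   {0,1,2,3,4,5,6,7,8,9,10,11,12,13,14,15}
step 6: q <- ((-9 - q) * (0 % 4))    {0,1,2,3,4,5,6,7,8,9,10,11,12,13,14,15}
step 7: q <- (u + (lane * u))        {0,1,2,3,4,5,6,7,8,9,10,11,12,13,14,15}
step 8: q <- min((q // 2), (q + lane)) {0,1,2,3,4,5,6,7,8,9,10,11,12,13,14,15}

Answer: 9 steps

q: 1,3,4,6,7,9,10,12,13,15,16,18,19,21,22,24
u: 3,3,3,3,3,3,3,3,3,3,3,3,3,3,3,3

steps = 9; useful = 144; efficiency = 144/144 = 1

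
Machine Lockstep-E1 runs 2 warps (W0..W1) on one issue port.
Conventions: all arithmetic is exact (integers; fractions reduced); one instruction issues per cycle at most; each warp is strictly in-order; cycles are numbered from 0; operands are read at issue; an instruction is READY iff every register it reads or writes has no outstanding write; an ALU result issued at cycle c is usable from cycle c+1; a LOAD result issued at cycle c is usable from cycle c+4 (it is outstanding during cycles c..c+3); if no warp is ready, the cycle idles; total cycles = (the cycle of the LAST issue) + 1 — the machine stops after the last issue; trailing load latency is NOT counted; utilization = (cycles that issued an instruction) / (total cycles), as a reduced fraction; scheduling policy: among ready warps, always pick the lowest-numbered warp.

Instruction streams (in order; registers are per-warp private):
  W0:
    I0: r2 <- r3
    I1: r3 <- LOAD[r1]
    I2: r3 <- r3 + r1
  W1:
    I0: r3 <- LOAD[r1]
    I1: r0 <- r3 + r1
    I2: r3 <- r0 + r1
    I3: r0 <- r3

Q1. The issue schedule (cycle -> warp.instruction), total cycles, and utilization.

cycle 0: W0.I0
cycle 1: W0.I1
cycle 2: W1.I0
cycle 3: idle
cycle 4: idle
cycle 5: W0.I2
cycle 6: W1.I1
cycle 7: W1.I2
cycle 8: W1.I3

Answer: 9 cycles, utilization 7/9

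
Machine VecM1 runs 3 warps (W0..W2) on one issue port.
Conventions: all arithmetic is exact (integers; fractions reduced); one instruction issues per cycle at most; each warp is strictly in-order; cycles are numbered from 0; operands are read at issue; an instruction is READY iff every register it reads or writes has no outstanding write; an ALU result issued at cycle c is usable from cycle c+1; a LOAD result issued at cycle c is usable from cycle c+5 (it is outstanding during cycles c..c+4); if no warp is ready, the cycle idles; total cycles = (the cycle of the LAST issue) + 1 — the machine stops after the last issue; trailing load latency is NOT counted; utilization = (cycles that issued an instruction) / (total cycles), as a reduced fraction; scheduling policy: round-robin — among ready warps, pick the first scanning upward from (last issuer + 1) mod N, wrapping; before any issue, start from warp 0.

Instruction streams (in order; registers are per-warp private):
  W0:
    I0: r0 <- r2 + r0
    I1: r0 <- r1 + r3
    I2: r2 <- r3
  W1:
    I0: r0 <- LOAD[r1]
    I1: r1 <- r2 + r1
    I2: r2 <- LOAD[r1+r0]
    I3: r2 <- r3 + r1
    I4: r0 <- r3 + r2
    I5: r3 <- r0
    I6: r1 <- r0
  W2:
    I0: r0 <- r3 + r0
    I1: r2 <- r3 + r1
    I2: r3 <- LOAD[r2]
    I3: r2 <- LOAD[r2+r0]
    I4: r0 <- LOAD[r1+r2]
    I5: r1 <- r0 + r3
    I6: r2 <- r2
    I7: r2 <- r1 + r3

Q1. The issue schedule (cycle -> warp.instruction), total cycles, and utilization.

cycle 0: W0.I0
cycle 1: W1.I0
cycle 2: W2.I0
cycle 3: W0.I1
cycle 4: W1.I1
cycle 5: W2.I1
cycle 6: W0.I2
cycle 7: W1.I2
cycle 8: W2.I2
cycle 9: W2.I3
cycle 10: idle
cycle 11: idle
cycle 12: W1.I3
cycle 13: W1.I4
cycle 14: W2.I4
cycle 15: W1.I5
cycle 16: W1.I6
cycle 17: idle
cycle 18: idle
cycle 19: W2.I5
cycle 20: W2.I6
cycle 21: W2.I7

Answer: 22 cycles, utilization 9/11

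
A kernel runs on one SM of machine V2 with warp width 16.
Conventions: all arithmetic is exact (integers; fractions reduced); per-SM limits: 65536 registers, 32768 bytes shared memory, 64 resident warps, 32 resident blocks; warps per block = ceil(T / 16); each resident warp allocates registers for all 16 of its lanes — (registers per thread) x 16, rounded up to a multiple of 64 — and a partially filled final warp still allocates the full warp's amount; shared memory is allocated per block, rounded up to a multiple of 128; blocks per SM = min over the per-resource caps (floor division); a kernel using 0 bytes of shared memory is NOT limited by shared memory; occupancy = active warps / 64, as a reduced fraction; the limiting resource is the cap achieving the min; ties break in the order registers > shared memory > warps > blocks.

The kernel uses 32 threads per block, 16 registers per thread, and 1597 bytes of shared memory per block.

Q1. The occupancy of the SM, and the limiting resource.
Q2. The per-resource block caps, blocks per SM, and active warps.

Answer: occupancy 19/32, limited by shared memory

registers: 128 blocks
shared memory: 19 blocks
warps: 32 blocks
blocks: 32 blocks

Answer: 19 blocks, 38 active warps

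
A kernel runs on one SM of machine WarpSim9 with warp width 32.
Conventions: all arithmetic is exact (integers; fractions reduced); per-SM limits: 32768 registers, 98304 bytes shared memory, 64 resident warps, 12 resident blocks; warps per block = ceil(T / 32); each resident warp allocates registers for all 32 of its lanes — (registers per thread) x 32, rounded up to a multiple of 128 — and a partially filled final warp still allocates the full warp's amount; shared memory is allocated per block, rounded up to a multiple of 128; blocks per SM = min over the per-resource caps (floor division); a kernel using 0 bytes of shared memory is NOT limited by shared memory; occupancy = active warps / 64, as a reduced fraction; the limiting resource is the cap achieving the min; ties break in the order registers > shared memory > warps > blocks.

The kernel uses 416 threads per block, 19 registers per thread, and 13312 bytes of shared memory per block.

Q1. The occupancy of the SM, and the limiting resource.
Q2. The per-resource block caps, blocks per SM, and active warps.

Answer: occupancy 39/64, limited by registers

registers: 3 blocks
shared memory: 7 blocks
warps: 4 blocks
blocks: 12 blocks

Answer: 3 blocks, 39 active warps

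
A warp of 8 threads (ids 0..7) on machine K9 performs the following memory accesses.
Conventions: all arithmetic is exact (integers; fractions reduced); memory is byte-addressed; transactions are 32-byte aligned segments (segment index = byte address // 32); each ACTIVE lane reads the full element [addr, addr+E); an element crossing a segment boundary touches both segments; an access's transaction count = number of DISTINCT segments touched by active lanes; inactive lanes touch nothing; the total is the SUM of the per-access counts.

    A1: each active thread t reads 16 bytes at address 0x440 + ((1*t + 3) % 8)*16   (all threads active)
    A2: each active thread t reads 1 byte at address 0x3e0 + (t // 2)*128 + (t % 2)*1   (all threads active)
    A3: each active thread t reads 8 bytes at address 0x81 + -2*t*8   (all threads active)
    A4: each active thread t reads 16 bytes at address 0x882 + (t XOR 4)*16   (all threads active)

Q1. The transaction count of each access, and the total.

A1: 4 transactions
A2: 4 transactions
A3: 5 transactions
A4: 5 transactions

Answer: 4,4,5,5; total 18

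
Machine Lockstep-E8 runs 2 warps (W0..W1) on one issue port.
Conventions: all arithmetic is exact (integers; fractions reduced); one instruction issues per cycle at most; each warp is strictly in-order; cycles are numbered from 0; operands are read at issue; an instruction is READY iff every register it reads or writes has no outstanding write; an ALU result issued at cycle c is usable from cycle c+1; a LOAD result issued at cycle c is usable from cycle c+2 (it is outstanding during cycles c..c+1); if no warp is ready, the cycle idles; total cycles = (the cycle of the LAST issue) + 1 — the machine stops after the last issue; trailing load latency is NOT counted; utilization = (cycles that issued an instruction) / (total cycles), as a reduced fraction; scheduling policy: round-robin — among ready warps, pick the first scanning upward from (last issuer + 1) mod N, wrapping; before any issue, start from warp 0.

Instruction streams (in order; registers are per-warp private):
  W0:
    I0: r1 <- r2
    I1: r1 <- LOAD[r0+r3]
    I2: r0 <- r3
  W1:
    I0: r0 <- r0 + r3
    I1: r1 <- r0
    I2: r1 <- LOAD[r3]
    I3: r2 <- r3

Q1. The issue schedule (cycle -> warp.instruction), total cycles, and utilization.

cycle 0: W0.I0
cycle 1: W1.I0
cycle 2: W0.I1
cycle 3: W1.I1
cycle 4: W0.I2
cycle 5: W1.I2
cycle 6: W1.I3

Answer: 7 cycles, utilization 1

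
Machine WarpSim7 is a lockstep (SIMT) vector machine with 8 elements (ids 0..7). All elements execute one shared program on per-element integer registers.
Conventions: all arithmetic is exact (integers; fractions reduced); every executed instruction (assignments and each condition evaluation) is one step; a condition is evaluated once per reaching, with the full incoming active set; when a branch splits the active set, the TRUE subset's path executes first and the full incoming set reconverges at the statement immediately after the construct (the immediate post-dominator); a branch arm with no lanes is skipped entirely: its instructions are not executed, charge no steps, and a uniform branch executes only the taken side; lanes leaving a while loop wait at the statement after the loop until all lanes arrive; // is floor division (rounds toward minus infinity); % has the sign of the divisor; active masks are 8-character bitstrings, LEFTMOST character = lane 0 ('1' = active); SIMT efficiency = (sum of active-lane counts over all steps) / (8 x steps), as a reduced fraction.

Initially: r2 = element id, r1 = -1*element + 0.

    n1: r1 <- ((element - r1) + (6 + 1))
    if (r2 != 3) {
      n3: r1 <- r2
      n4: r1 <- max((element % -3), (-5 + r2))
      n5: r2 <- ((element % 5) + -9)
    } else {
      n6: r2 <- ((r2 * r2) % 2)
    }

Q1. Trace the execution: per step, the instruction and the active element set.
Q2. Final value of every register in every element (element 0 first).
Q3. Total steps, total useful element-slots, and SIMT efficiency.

step 0: r1 <- ((element - r1) + (6 + 1)) 11111111
step 1: eval (r2 != 3)               11111111
step 2: r1 <- r2                     11101111
step 3: r1 <- max((element % -3), (-5 + r2)) 11101111
step 4: r2 <- ((element % 5) + -9)   11101111
step 5: r2 <- ((r2 * r2) % 2)        00010000

Answer: 6 steps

r2: -9,-8,-7,1,-5,-9,-8,-7
r1: 0,-2,-1,13,-1,0,1,2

steps = 6; useful = 38; efficiency = 38/48 = 19/24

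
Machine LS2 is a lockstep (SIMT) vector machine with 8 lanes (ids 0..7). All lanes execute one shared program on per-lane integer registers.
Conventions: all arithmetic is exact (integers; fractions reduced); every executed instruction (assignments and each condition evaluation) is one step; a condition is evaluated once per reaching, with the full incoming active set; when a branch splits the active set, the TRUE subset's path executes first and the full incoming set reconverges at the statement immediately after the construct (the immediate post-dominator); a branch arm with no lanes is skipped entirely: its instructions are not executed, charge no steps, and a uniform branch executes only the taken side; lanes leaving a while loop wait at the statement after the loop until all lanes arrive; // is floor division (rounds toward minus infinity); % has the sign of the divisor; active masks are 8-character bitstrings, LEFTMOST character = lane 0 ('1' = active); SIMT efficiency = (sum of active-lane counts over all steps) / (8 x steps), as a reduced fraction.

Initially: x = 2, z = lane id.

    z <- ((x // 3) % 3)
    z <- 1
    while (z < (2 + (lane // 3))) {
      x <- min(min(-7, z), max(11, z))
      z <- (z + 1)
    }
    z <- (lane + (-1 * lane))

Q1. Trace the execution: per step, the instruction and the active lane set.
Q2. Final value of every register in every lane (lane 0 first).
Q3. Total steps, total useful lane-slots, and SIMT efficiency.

step 0: z <- ((x // 3) % 3)          11111111
step 1: z <- 1                       11111111
step 2: eval (z < (2 + (lane // 3))) 11111111
step 3: x <- min(min(-7, z), max(11, z)) 11111111
step 4: z <- (z + 1)                 11111111
step 5: eval (z < (2 + (lane // 3))) 11111111
step 6: x <- min(min(-7, z), max(11, z)) 00011111
step 7: z <- (z + 1)                 00011111
step 8: eval (z < (2 + (lane // 3))) 00011111
step 9: x <- min(min(-7, z), max(11, z)) 00000011
step 10: z <- (z + 1)                 00000011
step 11: eval (z < (2 + (lane // 3))) 00000011
step 12: z <- (lane + (-1 * lane))    11111111

Answer: 13 steps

x: -7,-7,-7,-7,-7,-7,-7,-7
z: 0,0,0,0,0,0,0,0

steps = 13; useful = 77; efficiency = 77/104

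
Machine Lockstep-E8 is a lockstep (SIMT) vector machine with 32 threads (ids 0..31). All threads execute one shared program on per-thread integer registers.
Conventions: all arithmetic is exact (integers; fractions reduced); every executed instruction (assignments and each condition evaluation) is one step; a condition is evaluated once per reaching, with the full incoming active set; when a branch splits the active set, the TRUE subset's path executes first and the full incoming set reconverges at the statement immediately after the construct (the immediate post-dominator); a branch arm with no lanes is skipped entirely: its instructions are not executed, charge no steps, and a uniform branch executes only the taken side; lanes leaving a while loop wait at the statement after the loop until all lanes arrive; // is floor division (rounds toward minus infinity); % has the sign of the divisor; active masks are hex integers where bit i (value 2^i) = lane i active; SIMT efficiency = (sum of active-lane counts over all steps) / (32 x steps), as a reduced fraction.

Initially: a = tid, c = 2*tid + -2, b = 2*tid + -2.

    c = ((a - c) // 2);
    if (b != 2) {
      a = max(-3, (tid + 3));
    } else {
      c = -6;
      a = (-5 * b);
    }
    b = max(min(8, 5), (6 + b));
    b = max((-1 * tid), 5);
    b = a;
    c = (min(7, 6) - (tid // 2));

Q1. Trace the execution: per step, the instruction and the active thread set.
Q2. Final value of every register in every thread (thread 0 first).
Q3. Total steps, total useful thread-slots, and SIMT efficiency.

step 0: c <- ((a - c) // 2)          0xffffffff
step 1: eval (b != 2)                0xffffffff
step 2: a <- max(-3, (tid + 3))      0xfffffffb
step 3: c <- -6                      0x00000004
step 4: a <- (-5 * b)                0x00000004
step 5: b <- max(min(8, 5), (6 + b)) 0xffffffff
step 6: b <- max((-1 * tid), 5)      0xffffffff
step 7: b <- a                       0xffffffff
step 8: c <- (min(7, 6) - (tid // 2)) 0xffffffff

Answer: 9 steps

a: 3,4,-10,6,7,8,9,10,11,12,13,14,15,16,17,18,19,20,21,22,23,24,25,26,27,28,29,30,31,32,33,34
c: 6,6,5,5,4,4,3,3,2,2,1,1,0,0,-1,-1,-2,-2,-3,-3,-4,-4,-5,-5,-6,-6,-7,-7,-8,-8,-9,-9
b: 3,4,-10,6,7,8,9,10,11,12,13,14,15,16,17,18,19,20,21,22,23,24,25,26,27,28,29,30,31,32,33,34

steps = 9; useful = 225; efficiency = 225/288 = 25/32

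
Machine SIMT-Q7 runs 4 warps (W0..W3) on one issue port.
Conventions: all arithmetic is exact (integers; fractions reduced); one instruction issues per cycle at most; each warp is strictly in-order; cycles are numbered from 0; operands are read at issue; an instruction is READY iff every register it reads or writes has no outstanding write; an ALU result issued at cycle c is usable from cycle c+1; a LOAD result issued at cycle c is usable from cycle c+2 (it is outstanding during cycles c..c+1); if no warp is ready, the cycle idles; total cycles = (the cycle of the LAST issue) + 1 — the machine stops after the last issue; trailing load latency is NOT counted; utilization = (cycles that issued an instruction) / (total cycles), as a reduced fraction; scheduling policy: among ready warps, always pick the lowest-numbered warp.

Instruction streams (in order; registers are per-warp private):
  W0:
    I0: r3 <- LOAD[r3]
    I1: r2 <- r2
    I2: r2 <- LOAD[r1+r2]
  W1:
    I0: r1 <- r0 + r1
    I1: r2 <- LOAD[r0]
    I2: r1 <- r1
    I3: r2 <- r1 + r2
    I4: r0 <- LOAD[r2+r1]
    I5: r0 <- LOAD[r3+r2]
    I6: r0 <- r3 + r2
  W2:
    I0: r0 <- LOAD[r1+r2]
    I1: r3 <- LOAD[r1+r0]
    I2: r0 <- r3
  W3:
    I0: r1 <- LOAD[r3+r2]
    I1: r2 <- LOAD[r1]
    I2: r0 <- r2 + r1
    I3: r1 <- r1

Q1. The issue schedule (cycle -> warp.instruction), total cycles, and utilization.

cycle 0: W0.I0
cycle 1: W0.I1
cycle 2: W0.I2
cycle 3: W1.I0
cycle 4: W1.I1
cycle 5: W1.I2
cycle 6: W1.I3
cycle 7: W1.I4
cycle 8: W2.I0
cycle 9: W1.I5
cycle 10: W2.I1
cycle 11: W1.I6
cycle 12: W2.I2
cycle 13: W3.I0
cycle 14: idle
cycle 15: W3.I1
cycle 16: idle
cycle 17: W3.I2
cycle 18: W3.I3

Answer: 19 cycles, utilization 17/19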